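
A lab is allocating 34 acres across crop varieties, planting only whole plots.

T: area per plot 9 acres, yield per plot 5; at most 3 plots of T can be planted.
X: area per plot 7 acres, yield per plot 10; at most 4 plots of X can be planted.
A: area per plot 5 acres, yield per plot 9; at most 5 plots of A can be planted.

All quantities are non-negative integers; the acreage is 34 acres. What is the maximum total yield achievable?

56

1×X and 5×A: area 32 ≤ 34, yield 1·10 + 5·9 = 55.
2×X and 4×A: area 34 ≤ 34, yield 2·10 + 4·9 = 56.
Best is 56.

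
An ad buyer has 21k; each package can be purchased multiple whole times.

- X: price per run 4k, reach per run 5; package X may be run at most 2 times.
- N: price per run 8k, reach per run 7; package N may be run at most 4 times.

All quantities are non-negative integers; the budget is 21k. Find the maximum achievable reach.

19

Take 1×X and 2×N: price 20 ≤ 21, reach 1·5 + 2·7 = 19.
No other integer combination yields more.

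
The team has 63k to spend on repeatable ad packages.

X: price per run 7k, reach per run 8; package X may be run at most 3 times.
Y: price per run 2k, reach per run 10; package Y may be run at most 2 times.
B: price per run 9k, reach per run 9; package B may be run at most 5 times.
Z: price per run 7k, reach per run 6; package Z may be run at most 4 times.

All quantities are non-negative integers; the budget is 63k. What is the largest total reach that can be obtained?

Y has the best ratio (10/2); taking only Y gives at most 2×10 = 20 (stopped by the supply cap of 2).
Mixing does better — 2×X, 2×Y, and 5×B: price 63 ≤ 63, reach 2·8 + 2·10 + 5·9 = 81.

81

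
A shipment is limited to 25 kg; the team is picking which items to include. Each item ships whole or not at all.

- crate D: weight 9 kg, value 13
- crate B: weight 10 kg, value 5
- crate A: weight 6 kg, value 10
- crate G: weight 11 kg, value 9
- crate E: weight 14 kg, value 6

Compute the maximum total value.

28

This is a 0-1 knapsack instance.
Take crate D, crate B, and crate A: weight 9 + 10 + 6 = 25 ≤ 25, value 13 + 5 + 10 = 28.
No other feasible combination does better.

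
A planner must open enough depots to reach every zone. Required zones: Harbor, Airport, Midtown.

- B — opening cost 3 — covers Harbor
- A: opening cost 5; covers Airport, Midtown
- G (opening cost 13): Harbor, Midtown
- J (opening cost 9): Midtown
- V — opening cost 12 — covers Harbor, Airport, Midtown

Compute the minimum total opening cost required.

8

Choose B and A: together they cover Harbor, Airport, Midtown — every zone.
Total opening cost: 3 + 5 = 8.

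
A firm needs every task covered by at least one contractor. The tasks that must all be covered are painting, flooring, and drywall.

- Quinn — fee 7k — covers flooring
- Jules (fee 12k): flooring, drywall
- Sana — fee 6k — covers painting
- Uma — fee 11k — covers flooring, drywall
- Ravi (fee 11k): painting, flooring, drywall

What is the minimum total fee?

11

This is an integer covering problem.
Ravi alone covers painting, flooring, drywall — every task.
Total fee: 11.
No cover costs less than 11.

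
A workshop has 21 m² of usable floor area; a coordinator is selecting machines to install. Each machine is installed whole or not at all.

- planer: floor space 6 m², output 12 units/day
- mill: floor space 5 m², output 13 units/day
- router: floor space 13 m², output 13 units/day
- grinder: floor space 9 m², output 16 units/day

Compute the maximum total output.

41

This is an integer program with binary decision variables.
Allowing fractional choices, the relaxed optimum would be about 42.0, but machines are indivisible.
mill + grinder: floor space 5 + 9 = 14 ≤ 21, output 13 + 16 = 29.
planer + mill + grinder: floor space 6 + 5 + 9 = 20 ≤ 21, output 12 + 13 + 16 = 41.
planer + grinder: floor space 6 + 9 = 15 ≤ 21, output 12 + 16 = 28.
Best is planer, mill, and grinder with total output 41.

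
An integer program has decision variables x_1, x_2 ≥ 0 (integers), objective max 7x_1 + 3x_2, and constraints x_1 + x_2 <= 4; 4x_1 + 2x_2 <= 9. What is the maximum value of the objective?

The continuous relaxation peaks at (2.25, 0) with value 15.75; rounding to a feasible lattice point costs some objective.
(x_1,x_2)=(2,0): 1·2+1·0=2≤4, 4·2+2·0=8≤9, objective 14.
(x_1,x_2)=(1,1): 1·1+1·1=2≤4, 4·1+2·1=6≤9, objective 10.
The best lattice point is (2,0), giving 14.

14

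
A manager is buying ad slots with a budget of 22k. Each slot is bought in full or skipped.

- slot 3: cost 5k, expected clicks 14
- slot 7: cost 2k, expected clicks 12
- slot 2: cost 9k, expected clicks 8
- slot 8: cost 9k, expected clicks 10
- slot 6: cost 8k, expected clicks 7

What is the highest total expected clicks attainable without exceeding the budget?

36

This is an integer program with binary decision variables.
Allowing fractional choices, the relaxed optimum would be about 41.3, but ad slots are indivisible.
slot 3 + slot 7 + slot 2: cost 5 + 2 + 9 = 16 ≤ 22, expected clicks 14 + 12 + 8 = 34.
slot 3 + slot 7 + slot 8: cost 5 + 2 + 9 = 16 ≤ 22, expected clicks 14 + 12 + 10 = 36.
slot 3 + slot 7 + slot 6: cost 5 + 2 + 8 = 15 ≤ 22, expected clicks 14 + 12 + 7 = 33.
Best is slot 3, slot 7, and slot 8 with total expected clicks 36.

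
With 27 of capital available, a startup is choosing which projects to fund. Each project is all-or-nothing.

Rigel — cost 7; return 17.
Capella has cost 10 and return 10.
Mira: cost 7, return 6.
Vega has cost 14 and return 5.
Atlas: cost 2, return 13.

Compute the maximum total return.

46

Take Rigel, Capella, Mira, and Atlas: cost 7 + 10 + 7 + 2 = 26 ≤ 27, return 17 + 10 + 6 + 13 = 46.
No other feasible combination does better.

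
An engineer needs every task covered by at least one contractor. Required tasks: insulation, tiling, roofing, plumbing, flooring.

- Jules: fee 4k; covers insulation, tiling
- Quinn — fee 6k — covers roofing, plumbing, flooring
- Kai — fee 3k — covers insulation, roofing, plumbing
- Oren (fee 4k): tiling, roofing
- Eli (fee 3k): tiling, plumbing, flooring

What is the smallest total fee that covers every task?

Choose Kai and Eli: together they cover insulation, tiling, roofing, plumbing, flooring — every task.
Total fee: 3 + 3 = 6.
No cover costs less than 6.

6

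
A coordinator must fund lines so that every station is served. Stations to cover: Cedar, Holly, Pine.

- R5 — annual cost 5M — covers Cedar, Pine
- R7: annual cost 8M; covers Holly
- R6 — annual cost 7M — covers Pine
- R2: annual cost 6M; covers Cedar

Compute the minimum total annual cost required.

13

Choose R5 and R7: together they cover Cedar, Holly, Pine — every station.
Total annual cost: 5 + 8 = 13.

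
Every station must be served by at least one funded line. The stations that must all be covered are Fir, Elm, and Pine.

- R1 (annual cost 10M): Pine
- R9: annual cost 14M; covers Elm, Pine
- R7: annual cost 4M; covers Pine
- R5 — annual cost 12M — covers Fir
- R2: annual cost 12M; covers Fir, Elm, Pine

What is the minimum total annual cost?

12

The greedy cost-per-new-station heuristic would pick R7 and R2 for 16, but a cheaper cover exists.
R2 alone covers Fir, Elm, Pine — every station.
Total annual cost: 12.
No cover costs less than 12.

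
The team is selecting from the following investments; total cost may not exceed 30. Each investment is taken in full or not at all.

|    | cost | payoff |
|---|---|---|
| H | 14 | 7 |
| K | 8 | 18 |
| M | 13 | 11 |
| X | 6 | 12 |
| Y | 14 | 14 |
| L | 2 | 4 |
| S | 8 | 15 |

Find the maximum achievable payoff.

Take K, X, L, and S: cost 8 + 6 + 2 + 8 = 24 ≤ 30, payoff 18 + 12 + 4 + 15 = 49.
No other feasible combination does better.

49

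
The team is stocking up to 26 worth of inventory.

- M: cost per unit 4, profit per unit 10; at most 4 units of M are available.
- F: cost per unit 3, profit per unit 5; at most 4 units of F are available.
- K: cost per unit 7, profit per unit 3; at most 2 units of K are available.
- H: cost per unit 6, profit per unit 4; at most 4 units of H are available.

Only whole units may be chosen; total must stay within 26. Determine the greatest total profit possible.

3×M and 4×F: cost 24 ≤ 26, profit 3·10 + 4·5 = 50.
4×M and 3×F: cost 25 ≤ 26, profit 4·10 + 3·5 = 55.
Best is 55.

55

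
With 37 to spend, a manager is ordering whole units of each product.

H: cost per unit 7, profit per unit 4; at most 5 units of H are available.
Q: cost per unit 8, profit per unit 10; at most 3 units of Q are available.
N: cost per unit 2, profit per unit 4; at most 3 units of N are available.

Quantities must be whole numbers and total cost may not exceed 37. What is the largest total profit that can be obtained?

46

N has the best ratio (4/2); taking only N gives at most 3×4 = 12 (stopped by the supply cap of 3).
Mixing does better — 1×H, 3×Q, and 3×N: cost 37 ≤ 37, profit 1·4 + 3·10 + 3·4 = 46.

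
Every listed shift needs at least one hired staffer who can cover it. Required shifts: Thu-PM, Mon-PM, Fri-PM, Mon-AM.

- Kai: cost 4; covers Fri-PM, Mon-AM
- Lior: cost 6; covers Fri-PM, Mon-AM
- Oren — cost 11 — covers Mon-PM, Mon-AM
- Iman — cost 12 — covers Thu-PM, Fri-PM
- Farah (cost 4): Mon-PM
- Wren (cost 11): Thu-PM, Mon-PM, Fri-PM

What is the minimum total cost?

Choose Kai and Wren: together they cover Thu-PM, Mon-PM, Fri-PM, Mon-AM — every shift.
Total cost: 4 + 11 = 15.

15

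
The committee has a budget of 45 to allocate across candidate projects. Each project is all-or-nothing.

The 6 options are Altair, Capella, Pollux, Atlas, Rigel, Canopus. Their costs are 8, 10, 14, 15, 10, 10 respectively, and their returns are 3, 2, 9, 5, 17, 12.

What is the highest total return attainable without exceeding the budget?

41

Treat it as a binary knapsack problem.
Allowing fractional choices, the relaxed optimum would be about 42.0, but projects are indivisible.
Capella + Pollux + Rigel + Canopus: cost 10 + 14 + 10 + 10 = 44 ≤ 45, return 2 + 9 + 17 + 12 = 40.
Altair + Pollux + Rigel + Canopus: cost 8 + 14 + 10 + 10 = 42 ≤ 45, return 3 + 9 + 17 + 12 = 41.
Pollux + Rigel + Canopus: cost 14 + 10 + 10 = 34 ≤ 45, return 9 + 17 + 12 = 38.
Best is Altair, Pollux, Rigel, and Canopus with total return 41.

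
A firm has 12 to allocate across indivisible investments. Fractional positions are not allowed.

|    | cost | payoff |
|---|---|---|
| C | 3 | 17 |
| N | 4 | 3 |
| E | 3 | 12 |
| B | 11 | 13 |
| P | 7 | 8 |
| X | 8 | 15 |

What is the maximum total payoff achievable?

32

Take C, N, and E: cost 3 + 4 + 3 = 10 ≤ 12, payoff 17 + 3 + 12 = 32.
No feasible combination exceeds this.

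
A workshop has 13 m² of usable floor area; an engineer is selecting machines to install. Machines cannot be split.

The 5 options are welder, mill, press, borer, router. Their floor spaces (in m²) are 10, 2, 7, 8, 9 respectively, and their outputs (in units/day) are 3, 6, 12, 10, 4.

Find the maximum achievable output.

18

mill + press: floor space 2 + 7 = 9 ≤ 13, output 6 + 12 = 18.
mill + borer: floor space 2 + 8 = 10 ≤ 13, output 6 + 10 = 16.
Best is mill and press with total output 18.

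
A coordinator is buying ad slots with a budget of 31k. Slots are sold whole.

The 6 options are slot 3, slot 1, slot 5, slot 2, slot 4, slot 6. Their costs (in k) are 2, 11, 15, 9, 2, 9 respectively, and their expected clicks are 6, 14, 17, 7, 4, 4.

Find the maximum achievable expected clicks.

41

slot 1 + slot 5 + slot 4: cost 11 + 15 + 2 = 28 ≤ 31, expected clicks 14 + 17 + 4 = 35.
slot 3 + slot 1 + slot 5: cost 2 + 11 + 15 = 28 ≤ 31, expected clicks 6 + 14 + 17 = 37.
slot 3 + slot 1 + slot 5 + slot 4: cost 2 + 11 + 15 + 2 = 30 ≤ 31, expected clicks 6 + 14 + 17 + 4 = 41.
Best is slot 3, slot 1, slot 5, and slot 4 with total expected clicks 41.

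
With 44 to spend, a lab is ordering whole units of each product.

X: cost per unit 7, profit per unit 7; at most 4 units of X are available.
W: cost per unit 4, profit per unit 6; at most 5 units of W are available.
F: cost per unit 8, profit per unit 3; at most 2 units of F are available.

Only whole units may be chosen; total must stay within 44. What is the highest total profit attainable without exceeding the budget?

52

W has the best ratio (6/4); taking only W gives at most 5×6 = 30 (stopped by the supply cap of 5).
Mixing does better — 4×X and 4×W: cost 44 ≤ 44, profit 4·7 + 4·6 = 52.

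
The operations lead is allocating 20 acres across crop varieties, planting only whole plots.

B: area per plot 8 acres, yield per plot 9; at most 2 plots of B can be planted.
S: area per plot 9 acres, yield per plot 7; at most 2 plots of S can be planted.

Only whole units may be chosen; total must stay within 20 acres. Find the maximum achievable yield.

This is a bounded integer knapsack.
Take 2×B: area 16 ≤ 20, yield 2·9 = 18.
B has the best ratio (9/8) and is taken to its limit of 2; remaining capacity is filled optimally with the others.

18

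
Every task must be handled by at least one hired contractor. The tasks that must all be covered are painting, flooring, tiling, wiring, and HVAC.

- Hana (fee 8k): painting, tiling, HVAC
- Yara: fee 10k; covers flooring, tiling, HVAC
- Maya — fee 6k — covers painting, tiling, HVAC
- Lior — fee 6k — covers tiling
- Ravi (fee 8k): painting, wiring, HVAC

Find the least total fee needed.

The greedy cost-per-new-task heuristic would pick Maya, Ravi, and Yara for 24, but a cheaper cover exists.
Choose Yara and Ravi: together they cover painting, flooring, tiling, wiring, HVAC — every task.
Total fee: 10 + 8 = 18.
No cover costs less than 18.

18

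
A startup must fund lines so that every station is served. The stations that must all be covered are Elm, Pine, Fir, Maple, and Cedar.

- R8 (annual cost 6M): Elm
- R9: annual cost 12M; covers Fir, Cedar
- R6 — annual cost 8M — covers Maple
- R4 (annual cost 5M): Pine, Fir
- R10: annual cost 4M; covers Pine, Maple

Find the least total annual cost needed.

This is a weighted set-cover instance.
The greedy cost-per-new-station heuristic would pick R10, R4, R8, and R9 for 27, but a cheaper cover exists.
Choose R8, R9, and R10: together they cover Elm, Pine, Fir, Maple, Cedar — every station.
Total annual cost: 6 + 12 + 4 = 22.
No cover costs less than 22.

22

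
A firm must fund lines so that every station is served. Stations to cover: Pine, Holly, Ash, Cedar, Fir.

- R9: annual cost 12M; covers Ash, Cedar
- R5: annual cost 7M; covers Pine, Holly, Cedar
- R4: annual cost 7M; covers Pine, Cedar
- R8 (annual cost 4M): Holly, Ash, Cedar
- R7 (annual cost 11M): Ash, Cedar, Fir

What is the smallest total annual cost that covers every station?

The greedy cost-per-new-station heuristic would pick R8, R5, and R7 for 22, but a cheaper cover exists.
Choose R5 and R7: together they cover Pine, Holly, Ash, Cedar, Fir — every station.
Total annual cost: 7 + 11 = 18.
No cover costs less than 18.

18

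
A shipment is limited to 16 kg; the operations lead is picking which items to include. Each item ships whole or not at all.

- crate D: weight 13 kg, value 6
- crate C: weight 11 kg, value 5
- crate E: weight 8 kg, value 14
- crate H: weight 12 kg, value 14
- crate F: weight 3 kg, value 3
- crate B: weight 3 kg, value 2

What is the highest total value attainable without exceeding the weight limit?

19

crate H + crate F: weight 12 + 3 = 15 ≤ 16, value 14 + 3 = 17.
crate E + crate F + crate B: weight 8 + 3 + 3 = 14 ≤ 16, value 14 + 3 + 2 = 19.
crate E + crate F: weight 8 + 3 = 11 ≤ 16, value 14 + 3 = 17.
Best is crate E, crate F, and crate B with total value 19.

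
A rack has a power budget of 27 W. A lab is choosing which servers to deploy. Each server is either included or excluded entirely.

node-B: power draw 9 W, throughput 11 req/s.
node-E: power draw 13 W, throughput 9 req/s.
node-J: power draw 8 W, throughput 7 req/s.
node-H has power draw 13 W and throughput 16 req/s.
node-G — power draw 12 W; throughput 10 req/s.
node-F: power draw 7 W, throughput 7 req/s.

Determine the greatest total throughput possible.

27

Treat it as a binary knapsack problem.
Take node-B and node-H: power draw 9 + 13 = 22 ≤ 27, throughput 11 + 16 = 27.
No other feasible combination does better.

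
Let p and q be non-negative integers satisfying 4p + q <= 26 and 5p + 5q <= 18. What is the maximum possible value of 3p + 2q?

9

Relaxing integrality, the LP optimum is 10.80 at (p,q) = (3.6, 0), which is not an integer point.
(p,q)=(3,0): 4·3+1·0=12≤26, 5·3+5·0=15≤18, objective 9.
(p,q)=(2,1): 4·2+1·1=9≤26, 5·2+5·1=15≤18, objective 8.
No feasible integer point exceeds 9.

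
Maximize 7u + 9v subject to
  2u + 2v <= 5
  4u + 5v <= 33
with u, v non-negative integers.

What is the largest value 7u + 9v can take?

(u,v)=(0,2) is feasible, giving 18.
(u,v)=(1,1) is feasible, giving 16.
(u,v)=(0,1) is feasible, giving 9.
No feasible integer point exceeds 18.

18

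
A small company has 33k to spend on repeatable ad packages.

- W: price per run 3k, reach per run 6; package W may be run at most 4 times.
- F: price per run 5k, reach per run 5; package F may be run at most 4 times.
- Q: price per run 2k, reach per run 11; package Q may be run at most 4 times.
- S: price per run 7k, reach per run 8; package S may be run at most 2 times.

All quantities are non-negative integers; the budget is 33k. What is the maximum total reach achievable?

81

Take 4×W, 1×F, 4×Q, and 1×S: price 32 ≤ 33, reach 4·6 + 1·5 + 4·11 + 1·8 = 81.
Q has the best ratio (11/2) and is taken to its limit of 4; remaining capacity is filled optimally with the others.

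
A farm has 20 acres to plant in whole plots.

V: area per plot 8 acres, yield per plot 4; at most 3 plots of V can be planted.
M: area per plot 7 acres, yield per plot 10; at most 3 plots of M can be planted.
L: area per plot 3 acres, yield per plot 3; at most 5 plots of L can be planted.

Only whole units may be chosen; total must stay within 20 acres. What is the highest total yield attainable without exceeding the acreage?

Take 2×M and 2×L: area 20 ≤ 20, yield 2·10 + 2·3 = 26.
No other integer combination yields more.

26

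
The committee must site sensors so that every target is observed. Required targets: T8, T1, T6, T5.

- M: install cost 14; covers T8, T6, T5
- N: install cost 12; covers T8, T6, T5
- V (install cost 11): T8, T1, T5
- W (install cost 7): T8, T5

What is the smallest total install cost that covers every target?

23

Choose N and V: together they cover T8, T1, T6, T5 — every target.
Total install cost: 12 + 11 = 23.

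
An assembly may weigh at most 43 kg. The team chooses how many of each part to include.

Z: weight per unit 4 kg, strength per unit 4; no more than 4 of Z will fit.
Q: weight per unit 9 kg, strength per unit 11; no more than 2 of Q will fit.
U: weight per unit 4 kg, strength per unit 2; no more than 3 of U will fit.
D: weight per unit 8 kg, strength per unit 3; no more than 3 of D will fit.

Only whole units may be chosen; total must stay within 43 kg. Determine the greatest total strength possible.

4×Z, 2×Q, and 2×U: weight 42 ≤ 43, strength 4·4 + 2·11 + 2·2 = 42.
4×Z, 2×Q, and 1×D: weight 42 ≤ 43, strength 4·4 + 2·11 + 1·3 = 41.
Best is 42.

42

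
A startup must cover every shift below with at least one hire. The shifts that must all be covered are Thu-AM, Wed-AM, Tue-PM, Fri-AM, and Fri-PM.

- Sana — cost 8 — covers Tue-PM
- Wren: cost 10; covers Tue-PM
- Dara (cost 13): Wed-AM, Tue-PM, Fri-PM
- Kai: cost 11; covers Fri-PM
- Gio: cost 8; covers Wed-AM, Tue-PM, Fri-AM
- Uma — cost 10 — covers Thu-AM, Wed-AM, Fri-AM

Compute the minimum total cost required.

This is a weighted set-cover instance.
The greedy cost-per-new-shift heuristic would pick Gio, Uma, and Kai for 29, but a cheaper cover exists.
Choose Dara and Uma: together they cover Thu-AM, Wed-AM, Tue-PM, Fri-AM, Fri-PM — every shift.
Total cost: 13 + 10 = 23.
No cover costs less than 23.

23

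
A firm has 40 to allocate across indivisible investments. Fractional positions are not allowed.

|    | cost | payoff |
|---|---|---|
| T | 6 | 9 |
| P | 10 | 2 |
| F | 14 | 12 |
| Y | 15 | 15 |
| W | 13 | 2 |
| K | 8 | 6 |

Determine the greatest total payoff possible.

T + F + Y: cost 6 + 14 + 15 = 35 ≤ 40, payoff 9 + 12 + 15 = 36.
F + Y + K: cost 14 + 15 + 8 = 37 ≤ 40, payoff 12 + 15 + 6 = 33.
Best is T, F, and Y with total payoff 36.

36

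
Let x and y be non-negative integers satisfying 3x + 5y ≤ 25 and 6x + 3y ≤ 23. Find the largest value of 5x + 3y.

19

Relaxing integrality, the LP optimum is 21.10 at (x,y) = (1.9, 3.86), which is not an integer point.
(x,y)=(2,3): 3·2+5·3=21≤25, 6·2+3·3=21≤23, objective 19.
(x,y)=(1,4): 3·1+5·4=23≤25, 6·1+3·4=18≤23, objective 17.
Maximum is 19 at (x,y)=(2,3).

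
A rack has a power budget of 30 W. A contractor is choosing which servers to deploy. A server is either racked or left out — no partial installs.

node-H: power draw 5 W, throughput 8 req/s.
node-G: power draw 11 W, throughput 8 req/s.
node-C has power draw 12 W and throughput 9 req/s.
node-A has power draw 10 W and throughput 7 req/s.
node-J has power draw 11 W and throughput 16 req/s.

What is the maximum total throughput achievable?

Take node-H, node-C, and node-J: power draw 5 + 12 + 11 = 28 ≤ 30, throughput 8 + 9 + 16 = 33.
No other feasible combination does better.

33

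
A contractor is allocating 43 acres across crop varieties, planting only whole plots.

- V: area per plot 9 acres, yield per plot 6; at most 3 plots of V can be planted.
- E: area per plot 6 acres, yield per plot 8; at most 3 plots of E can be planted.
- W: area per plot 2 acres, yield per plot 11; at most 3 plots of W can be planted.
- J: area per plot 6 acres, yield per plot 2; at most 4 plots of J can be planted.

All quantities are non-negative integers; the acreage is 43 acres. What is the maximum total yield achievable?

2×V, 3×E, and 3×W: area 42 ≤ 43, yield 2·6 + 3·8 + 3·11 = 69.
1×V, 3×E, 3×W, and 1×J: area 39 ≤ 43, yield 1·6 + 3·8 + 3·11 + 1·2 = 65.
Best is 69.

69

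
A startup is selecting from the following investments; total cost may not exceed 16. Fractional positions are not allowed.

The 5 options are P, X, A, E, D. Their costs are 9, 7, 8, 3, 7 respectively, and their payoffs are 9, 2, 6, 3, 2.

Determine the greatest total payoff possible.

This is a 0-1 knapsack instance.
Allowing fractional choices, the relaxed optimum would be about 15.0, but investments are indivisible.
P + E: cost 9 + 3 = 12 ≤ 16, payoff 9 + 3 = 12.
P + X: cost 9 + 7 = 16 ≤ 16, payoff 9 + 2 = 11.
Best is P and E with total payoff 12.

12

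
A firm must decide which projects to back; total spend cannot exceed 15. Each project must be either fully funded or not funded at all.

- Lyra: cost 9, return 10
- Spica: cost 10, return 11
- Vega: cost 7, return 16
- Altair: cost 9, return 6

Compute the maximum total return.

Allowing fractional choices, the relaxed optimum would be about 24.9, but projects are indivisible.
Spica: cost 10 ≤ 15, return 11.
Lyra: cost 9 ≤ 15, return 10.
Vega: cost 7 ≤ 15, return 16.
Best is Vega with total return 16.

16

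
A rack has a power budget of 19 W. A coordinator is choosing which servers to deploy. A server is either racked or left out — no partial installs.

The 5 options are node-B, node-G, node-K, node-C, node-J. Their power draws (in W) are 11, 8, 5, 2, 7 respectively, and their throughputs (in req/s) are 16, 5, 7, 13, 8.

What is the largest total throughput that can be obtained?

36

Allowing fractional choices, the relaxed optimum would be about 37.1, but servers are indivisible.
node-B + node-C: power draw 11 + 2 = 13 ≤ 19, throughput 16 + 13 = 29.
node-B + node-K + node-C: power draw 11 + 5 + 2 = 18 ≤ 19, throughput 16 + 7 + 13 = 36.
Best is node-B, node-K, and node-C with total throughput 36.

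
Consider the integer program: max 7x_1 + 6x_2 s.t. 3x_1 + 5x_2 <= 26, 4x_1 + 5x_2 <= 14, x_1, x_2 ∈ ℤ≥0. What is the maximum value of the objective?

The continuous relaxation peaks at (3.5, 0) with value 24.50; rounding to a feasible lattice point costs some objective.
(x_1,x_2)=(3,0): 3·3+5·0=9≤26, 4·3+5·0=12≤14, objective 21.
(x_1,x_2)=(2,1): 3·2+5·1=11≤26, 4·2+5·1=13≤14, objective 20.
No feasible integer point exceeds 21.

21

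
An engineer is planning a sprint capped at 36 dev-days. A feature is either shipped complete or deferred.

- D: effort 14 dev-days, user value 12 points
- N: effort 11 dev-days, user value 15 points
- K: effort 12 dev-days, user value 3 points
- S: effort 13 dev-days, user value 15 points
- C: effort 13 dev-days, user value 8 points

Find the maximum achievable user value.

Allowing fractional choices, the relaxed optimum would be about 40.3, but features are indivisible.
N + K + S: effort 11 + 12 + 13 = 36 ≤ 36, user value 15 + 3 + 15 = 33.
N + S: effort 11 + 13 = 24 ≤ 36, user value 15 + 15 = 30.
Best is N, K, and S with total user value 33.

33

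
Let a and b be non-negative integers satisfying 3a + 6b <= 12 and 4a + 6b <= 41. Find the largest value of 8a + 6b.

(a,b)=(4,0): 3·4+6·0=12≤12, 4·4+6·0=16≤41, objective 32.
(a,b)=(3,0): 3·3+6·0=9≤12, 4·3+6·0=12≤41, objective 24.
Maximum is 32 at (a,b)=(4,0).

32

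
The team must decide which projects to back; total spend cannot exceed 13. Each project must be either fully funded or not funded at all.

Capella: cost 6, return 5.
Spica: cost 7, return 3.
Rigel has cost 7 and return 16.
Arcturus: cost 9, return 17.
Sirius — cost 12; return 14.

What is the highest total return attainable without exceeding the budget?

This is a 0-1 knapsack instance.
Capella + Rigel: cost 6 + 7 = 13 ≤ 13, return 5 + 16 = 21.
Rigel: cost 7 ≤ 13, return 16.
Arcturus: cost 9 ≤ 13, return 17.
Best is Capella and Rigel with total return 21.

21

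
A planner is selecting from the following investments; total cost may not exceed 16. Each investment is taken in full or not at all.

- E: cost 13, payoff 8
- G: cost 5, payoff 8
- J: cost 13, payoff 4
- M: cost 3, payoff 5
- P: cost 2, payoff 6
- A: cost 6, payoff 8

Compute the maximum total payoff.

Take G, M, P, and A: cost 5 + 3 + 2 + 6 = 16 ≤ 16, payoff 8 + 5 + 6 + 8 = 27.
No other feasible combination does better.

27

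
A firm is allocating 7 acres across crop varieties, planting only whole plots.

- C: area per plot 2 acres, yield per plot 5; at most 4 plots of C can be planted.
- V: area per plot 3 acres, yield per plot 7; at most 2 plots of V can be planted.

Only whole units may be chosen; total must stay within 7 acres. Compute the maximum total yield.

17

This is a bounded integer knapsack.
Take 2×C and 1×V: area 7 ≤ 7, yield 2·5 + 1·7 = 17.
No other integer combination yields more.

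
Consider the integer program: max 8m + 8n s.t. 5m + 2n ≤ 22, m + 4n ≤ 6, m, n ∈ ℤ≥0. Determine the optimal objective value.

32

(m,n)=(4,0): 5·4+2·0=20≤22, 1·4+4·0=4≤6, objective 32.
(m,n)=(3,0): 5·3+2·0=15≤22, 1·3+4·0=3≤6, objective 24.
No feasible integer point exceeds 32.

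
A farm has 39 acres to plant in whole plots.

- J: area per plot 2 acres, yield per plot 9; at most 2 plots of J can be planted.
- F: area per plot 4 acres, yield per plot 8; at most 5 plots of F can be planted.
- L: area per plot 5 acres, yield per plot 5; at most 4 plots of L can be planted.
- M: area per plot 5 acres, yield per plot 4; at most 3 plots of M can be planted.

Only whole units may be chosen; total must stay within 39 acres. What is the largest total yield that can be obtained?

73

This is a bounded integer knapsack.
J has the best ratio (9/2); taking only J gives at most 2×9 = 18 (stopped by the supply cap of 2).
Mixing does better — 2×J, 5×F, and 3×L: area 39 ≤ 39, yield 2·9 + 5·8 + 3·5 = 73.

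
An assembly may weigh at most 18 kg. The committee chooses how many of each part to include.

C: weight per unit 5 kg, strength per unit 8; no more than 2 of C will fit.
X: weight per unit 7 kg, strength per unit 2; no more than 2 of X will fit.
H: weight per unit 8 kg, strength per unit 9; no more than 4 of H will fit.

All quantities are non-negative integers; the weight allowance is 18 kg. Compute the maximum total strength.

C has the best ratio (8/5); taking only C gives at most 2×8 = 16 (stopped by the supply cap of 2).
Mixing does better — 2×C and 1×H: weight 18 ≤ 18, strength 2·8 + 1·9 = 25.

25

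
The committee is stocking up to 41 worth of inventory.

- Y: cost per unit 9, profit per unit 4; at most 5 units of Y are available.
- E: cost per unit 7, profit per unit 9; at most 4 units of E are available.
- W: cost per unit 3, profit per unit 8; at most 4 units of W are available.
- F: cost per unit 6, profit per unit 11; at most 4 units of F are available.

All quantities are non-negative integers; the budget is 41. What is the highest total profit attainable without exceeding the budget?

77

W has the best ratio (8/3); taking only W gives at most 4×8 = 32 (stopped by the supply cap of 4).
Mixing does better — 1×E, 3×W, and 4×F: cost 40 ≤ 41, profit 1·9 + 3·8 + 4·11 = 77.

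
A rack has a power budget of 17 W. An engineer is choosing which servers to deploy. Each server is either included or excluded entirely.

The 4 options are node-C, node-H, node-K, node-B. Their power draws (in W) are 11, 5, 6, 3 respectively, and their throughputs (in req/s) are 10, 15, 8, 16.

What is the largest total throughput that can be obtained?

39

node-H + node-B: power draw 5 + 3 = 8 ≤ 17, throughput 15 + 16 = 31.
node-C + node-B: power draw 11 + 3 = 14 ≤ 17, throughput 10 + 16 = 26.
node-H + node-K + node-B: power draw 5 + 6 + 3 = 14 ≤ 17, throughput 15 + 8 + 16 = 39.
Best is node-H, node-K, and node-B with total throughput 39.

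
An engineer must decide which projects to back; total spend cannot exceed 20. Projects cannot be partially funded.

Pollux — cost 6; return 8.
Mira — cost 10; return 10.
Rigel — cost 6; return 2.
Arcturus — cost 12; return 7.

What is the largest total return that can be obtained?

Allowing fractional choices, the relaxed optimum would be about 20.3, but projects are indivisible.
Pollux + Arcturus: cost 6 + 12 = 18 ≤ 20, return 8 + 7 = 15.
Pollux + Mira: cost 6 + 10 = 16 ≤ 20, return 8 + 10 = 18.
Mira + Rigel: cost 10 + 6 = 16 ≤ 20, return 10 + 2 = 12.
Best is Pollux and Mira with total return 18.

18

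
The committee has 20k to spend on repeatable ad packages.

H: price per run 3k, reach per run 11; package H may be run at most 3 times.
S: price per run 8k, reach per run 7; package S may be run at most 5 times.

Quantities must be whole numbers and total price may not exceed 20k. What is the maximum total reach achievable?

40

3×H: price 9 ≤ 20, reach 3·11 = 33.
3×H and 1×S: price 17 ≤ 20, reach 3·11 + 1·7 = 40.
Best is 40.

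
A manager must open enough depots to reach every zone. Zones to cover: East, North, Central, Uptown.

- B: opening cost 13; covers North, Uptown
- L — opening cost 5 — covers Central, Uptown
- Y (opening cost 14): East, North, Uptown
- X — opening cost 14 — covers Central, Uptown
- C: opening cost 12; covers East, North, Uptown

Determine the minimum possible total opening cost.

Choose L and C: together they cover East, North, Central, Uptown — every zone.
Total opening cost: 5 + 12 = 17.
No cover costs less than 17.

17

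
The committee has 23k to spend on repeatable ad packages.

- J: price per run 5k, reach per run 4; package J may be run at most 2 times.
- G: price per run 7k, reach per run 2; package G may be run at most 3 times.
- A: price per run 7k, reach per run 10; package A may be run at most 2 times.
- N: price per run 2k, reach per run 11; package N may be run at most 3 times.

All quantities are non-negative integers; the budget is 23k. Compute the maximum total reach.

53

2×A and 3×N: price 20 ≤ 23, reach 2·10 + 3·11 = 53.
2×J, 1×A, and 3×N: price 23 ≤ 23, reach 2·4 + 1·10 + 3·11 = 51.
Best is 53.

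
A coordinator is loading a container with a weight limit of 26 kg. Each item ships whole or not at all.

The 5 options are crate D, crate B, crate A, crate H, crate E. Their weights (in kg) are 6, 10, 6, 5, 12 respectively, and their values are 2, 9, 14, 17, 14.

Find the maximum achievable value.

crate D + crate A + crate H: weight 6 + 6 + 5 = 17 ≤ 26, value 2 + 14 + 17 = 33.
crate B + crate A + crate H: weight 10 + 6 + 5 = 21 ≤ 26, value 9 + 14 + 17 = 40.
crate A + crate H + crate E: weight 6 + 5 + 12 = 23 ≤ 26, value 14 + 17 + 14 = 45.
Best is crate A, crate H, and crate E with total value 45.

45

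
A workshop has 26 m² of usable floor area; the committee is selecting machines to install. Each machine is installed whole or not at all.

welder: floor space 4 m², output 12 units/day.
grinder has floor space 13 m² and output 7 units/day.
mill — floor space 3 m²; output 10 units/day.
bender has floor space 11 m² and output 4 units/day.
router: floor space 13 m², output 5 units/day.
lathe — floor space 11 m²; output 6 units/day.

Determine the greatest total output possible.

29

Allowing fractional choices, the relaxed optimum would be about 32.3, but machines are indivisible.
welder + mill + router: floor space 4 + 3 + 13 = 20 ≤ 26, output 12 + 10 + 5 = 27.
welder + mill + lathe: floor space 4 + 3 + 11 = 18 ≤ 26, output 12 + 10 + 6 = 28.
welder + grinder + mill: floor space 4 + 13 + 3 = 20 ≤ 26, output 12 + 7 + 10 = 29.
Best is welder, grinder, and mill with total output 29.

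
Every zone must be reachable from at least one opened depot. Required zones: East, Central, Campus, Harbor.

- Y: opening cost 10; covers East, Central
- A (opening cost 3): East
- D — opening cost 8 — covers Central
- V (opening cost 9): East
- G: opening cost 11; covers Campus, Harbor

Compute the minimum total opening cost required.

The greedy cost-per-new-zone heuristic would pick A, G, and D for 22, but a cheaper cover exists.
Choose Y and G: together they cover East, Central, Campus, Harbor — every zone.
Total opening cost: 10 + 11 = 21.
No cover costs less than 21.

21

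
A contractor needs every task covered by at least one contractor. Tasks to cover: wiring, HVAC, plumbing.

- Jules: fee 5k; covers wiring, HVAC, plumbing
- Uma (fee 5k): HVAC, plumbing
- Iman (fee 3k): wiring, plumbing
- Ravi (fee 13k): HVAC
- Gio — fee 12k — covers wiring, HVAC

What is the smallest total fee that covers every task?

The greedy cost-per-new-task heuristic would pick Iman and Jules for 8, but a cheaper cover exists.
Jules alone covers wiring, HVAC, plumbing — every task.
Total fee: 5.
No cover costs less than 5.

5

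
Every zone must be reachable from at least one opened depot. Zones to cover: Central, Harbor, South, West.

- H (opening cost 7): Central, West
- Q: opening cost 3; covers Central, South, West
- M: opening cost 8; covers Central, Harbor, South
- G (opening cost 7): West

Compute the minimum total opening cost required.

11

Choose Q and M: together they cover Central, Harbor, South, West — every zone.
Total opening cost: 3 + 8 = 11.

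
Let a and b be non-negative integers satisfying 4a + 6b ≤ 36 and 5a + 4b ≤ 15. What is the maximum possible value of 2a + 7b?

The continuous relaxation peaks at (0, 3.75) with value 26.25; rounding to a feasible lattice point costs some objective.
(a,b)=(0,3): 4·0+6·3=18≤36, 5·0+4·3=12≤15, objective 21.
(a,b)=(1,2): 4·1+6·2=16≤36, 5·1+4·2=13≤15, objective 16.
(a,b)=(0,2): 4·0+6·2=12≤36, 5·0+4·2=8≤15, objective 14.
The best lattice point is (0,3), giving 21.

21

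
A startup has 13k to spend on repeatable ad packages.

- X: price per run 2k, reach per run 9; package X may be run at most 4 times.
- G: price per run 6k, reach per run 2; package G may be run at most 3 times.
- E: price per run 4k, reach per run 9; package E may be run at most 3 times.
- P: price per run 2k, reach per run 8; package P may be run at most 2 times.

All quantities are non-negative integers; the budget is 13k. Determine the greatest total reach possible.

This is a bounded integer knapsack.
X has the best ratio (9/2); taking only X gives at most 4×9 = 36 (stopped by the supply cap of 4).
Mixing does better — 4×X and 2×P: price 12 ≤ 13, reach 4·9 + 2·8 = 52.

52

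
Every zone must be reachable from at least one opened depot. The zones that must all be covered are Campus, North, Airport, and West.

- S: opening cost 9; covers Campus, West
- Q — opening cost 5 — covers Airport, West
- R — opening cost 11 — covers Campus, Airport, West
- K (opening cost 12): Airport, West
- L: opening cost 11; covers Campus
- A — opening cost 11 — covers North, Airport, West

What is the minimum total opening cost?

20

The greedy cost-per-new-zone heuristic would pick Q, S, and A for 25, but a cheaper cover exists.
Choose S and A: together they cover Campus, North, Airport, West — every zone.
Total opening cost: 9 + 11 = 20.
No cover costs less than 20.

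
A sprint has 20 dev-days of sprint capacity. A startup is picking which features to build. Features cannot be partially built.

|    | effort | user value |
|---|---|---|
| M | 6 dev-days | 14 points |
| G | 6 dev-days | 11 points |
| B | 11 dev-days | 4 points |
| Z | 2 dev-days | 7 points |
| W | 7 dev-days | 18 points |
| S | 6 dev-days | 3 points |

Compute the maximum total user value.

43

Allowing fractional choices, the relaxed optimum would be about 48.2, but features are indivisible.
M + Z + W: effort 6 + 2 + 7 = 15 ≤ 20, user value 14 + 7 + 18 = 39.
M + G + W: effort 6 + 6 + 7 = 19 ≤ 20, user value 14 + 11 + 18 = 43.
Best is M, G, and W with total user value 43.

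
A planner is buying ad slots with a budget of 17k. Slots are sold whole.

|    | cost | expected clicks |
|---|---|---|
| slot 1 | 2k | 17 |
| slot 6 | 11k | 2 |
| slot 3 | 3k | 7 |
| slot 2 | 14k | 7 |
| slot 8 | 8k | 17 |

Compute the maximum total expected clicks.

Allowing fractional choices, the relaxed optimum would be about 43.0, but ad slots are indivisible.
slot 1 + slot 8: cost 2 + 8 = 10 ≤ 17, expected clicks 17 + 17 = 34.
slot 1 + slot 3 + slot 8: cost 2 + 3 + 8 = 13 ≤ 17, expected clicks 17 + 7 + 17 = 41.
Best is slot 1, slot 3, and slot 8 with total expected clicks 41.

41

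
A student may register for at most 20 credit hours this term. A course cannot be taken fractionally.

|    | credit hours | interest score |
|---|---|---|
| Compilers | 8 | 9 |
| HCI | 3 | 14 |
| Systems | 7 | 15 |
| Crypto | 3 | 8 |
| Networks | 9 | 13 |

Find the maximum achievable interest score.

42

Treat it as a binary knapsack problem.
Compilers + HCI + Systems: credit hours 8 + 3 + 7 = 18 ≤ 20, interest score 9 + 14 + 15 = 38.
HCI + Systems + Crypto: credit hours 3 + 7 + 3 = 13 ≤ 20, interest score 14 + 15 + 8 = 37.
HCI + Systems + Networks: credit hours 3 + 7 + 9 = 19 ≤ 20, interest score 14 + 15 + 13 = 42.
Best is HCI, Systems, and Networks with total interest score 42.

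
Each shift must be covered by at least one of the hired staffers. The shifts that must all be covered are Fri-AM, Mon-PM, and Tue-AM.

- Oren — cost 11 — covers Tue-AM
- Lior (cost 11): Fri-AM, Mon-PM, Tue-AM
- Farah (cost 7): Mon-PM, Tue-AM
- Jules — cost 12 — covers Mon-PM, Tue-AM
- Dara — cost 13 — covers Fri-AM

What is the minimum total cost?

11

This is a weighted set-cover instance.
The greedy cost-per-new-shift heuristic would pick Farah and Lior for 18, but a cheaper cover exists.
Lior alone covers Fri-AM, Mon-PM, Tue-AM — every shift.
Total cost: 11.
No cover costs less than 11.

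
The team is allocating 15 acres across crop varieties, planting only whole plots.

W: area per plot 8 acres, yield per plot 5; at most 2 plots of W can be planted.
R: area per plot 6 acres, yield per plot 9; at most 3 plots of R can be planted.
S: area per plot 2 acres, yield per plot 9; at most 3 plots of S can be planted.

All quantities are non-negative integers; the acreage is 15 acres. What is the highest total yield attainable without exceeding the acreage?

36

Take 1×R and 3×S: area 12 ≤ 15, yield 1·9 + 3·9 = 36.
S has the best ratio (9/2) and is taken to its limit of 3; remaining capacity is filled optimally with the others.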